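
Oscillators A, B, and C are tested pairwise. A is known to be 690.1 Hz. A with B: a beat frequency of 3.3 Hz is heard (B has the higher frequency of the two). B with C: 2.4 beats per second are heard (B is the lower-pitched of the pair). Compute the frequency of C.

695.8 Hz

B is above A, so f_B = 690.1 + 3.3 = 693.4 Hz.
C is above B, so f_C = 693.4 + 2.4 = 695.8 Hz.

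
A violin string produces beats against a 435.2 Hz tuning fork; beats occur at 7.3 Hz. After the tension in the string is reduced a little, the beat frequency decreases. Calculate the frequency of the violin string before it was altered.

442.5 Hz

|f − 435.2| = 7.3, so the violin string was at either 427.9 Hz or 442.5 Hz.
Lower tension means lower frequency; the adjustment lowers the violin string's frequency.
The beat rate fell, so the adjustment moved the violin string toward 435.2 Hz — it must have started above the reference.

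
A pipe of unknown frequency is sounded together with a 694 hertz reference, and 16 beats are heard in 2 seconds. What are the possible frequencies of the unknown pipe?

Beat frequency = 16/2 = 8 Hz.
|f − 694| = 8, so f = 694 ± 8.

686 Hz or 702 Hz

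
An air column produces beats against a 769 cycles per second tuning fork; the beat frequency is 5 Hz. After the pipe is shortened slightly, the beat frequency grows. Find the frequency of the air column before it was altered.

|f − 769| = 5, so the air column was at either 764 Hz or 774 Hz.
A shorter pipe has a higher fundamental; the adjustment raises the air column's frequency.
The beat rate rose, so the adjustment moved the air column further from 769 Hz — it was already above the reference.

774 Hz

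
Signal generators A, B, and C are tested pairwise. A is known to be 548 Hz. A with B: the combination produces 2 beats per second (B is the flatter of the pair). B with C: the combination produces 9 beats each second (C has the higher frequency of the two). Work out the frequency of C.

B is below A, so f_B = 548 − 2 = 546 Hz.
C is above B, so f_C = 546 + 9 = 555 Hz.

555 Hz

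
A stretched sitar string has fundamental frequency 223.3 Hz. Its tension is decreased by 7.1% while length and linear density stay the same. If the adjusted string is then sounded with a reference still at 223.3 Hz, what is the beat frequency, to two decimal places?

8.07 Hz

For a string, f ∝ √T, so the new frequency is 223.3·√0.929 = 215.2269 Hz.
f_beat = |215.2269 − 223.3| = 8.07 Hz.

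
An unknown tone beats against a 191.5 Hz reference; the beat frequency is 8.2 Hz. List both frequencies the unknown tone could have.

|f − 191.5| = 8.2, so f = 191.5 ± 8.2.

183.3 Hz or 199.7 Hz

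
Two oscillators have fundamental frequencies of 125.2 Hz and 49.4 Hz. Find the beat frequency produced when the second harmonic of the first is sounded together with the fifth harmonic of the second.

Second harmonic of the first: 2·125.2 = 250.4 Hz.
Fifth harmonic of the second: 5·49.4 = 247.0 Hz.
f_beat = |250.4 − 247.0| = 3.4 Hz.

3.4 Hz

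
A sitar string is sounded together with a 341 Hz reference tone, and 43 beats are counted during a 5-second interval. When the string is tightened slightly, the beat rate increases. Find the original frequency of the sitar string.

349.6 Hz

Beat frequency = 43/5 = 8.6 Hz.
|f − 341| = 8.6, so the sitar string was at either 332.4 Hz or 349.6 Hz.
Increasing tension raises a string's frequency; the adjustment raises the sitar string's frequency.
The beat rate rose, so the adjustment moved the sitar string further from 341 Hz — it was already above the reference.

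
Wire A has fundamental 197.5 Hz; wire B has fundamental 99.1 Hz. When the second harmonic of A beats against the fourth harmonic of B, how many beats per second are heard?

1.4 Hz

Second harmonic of the first: 2·197.5 = 395.0 Hz.
Fourth harmonic of the second: 4·99.1 = 396.4 Hz.
f_beat = |395.0 − 396.4| = 1.4 Hz.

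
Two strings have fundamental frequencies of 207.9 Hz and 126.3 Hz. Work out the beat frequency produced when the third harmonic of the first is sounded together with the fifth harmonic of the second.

Third harmonic of the first: 3·207.9 = 623.7 Hz.
Fifth harmonic of the second: 5·126.3 = 631.5 Hz.
f_beat = |623.7 − 631.5| = 7.8 Hz.

7.8 Hz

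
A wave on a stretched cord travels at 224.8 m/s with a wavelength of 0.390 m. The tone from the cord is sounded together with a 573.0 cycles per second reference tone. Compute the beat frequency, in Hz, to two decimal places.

Source frequency f = v/λ = 224.8/0.390 = 576.4103 Hz.
f_beat = |576.4103 − 573.0| = 3.41 Hz.

3.41 Hz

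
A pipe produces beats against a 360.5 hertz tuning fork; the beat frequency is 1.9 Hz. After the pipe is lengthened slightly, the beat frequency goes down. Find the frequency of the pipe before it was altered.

|f − 360.5| = 1.9, so the pipe was at either 358.6 Hz or 362.4 Hz.
A longer pipe has a lower fundamental; the adjustment lowers the pipe's frequency.
The beat rate fell, so the adjustment moved the pipe toward 360.5 Hz — it must have started above the reference.

362.4 Hz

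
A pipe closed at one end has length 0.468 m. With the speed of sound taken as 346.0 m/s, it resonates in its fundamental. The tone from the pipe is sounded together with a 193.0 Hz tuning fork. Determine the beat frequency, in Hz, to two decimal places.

Closed pipe (odd harmonics): f_n = n·v/(4L) = 1·346.0/(4·0.468) = 184.8291 Hz.
f_beat = |184.8291 − 193.0| = 8.17 Hz.

8.17 Hz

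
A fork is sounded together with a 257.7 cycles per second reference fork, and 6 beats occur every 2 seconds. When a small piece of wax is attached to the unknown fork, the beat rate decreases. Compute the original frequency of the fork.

260.7 Hz

Beat frequency = 6/2 = 3 Hz.
|f − 257.7| = 3, so the fork was at either 254.7 Hz or 260.7 Hz.
Loading a fork with wax lowers its frequency; the adjustment lowers the fork's frequency.
The beat rate fell, so the adjustment moved the fork toward 257.7 Hz — it must have started above the reference.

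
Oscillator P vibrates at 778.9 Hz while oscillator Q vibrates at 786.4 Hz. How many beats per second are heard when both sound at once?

f_beat = |f₁ − f₂|.
|778.9 − 786.4| = 7.5 Hz.

7.5 Hz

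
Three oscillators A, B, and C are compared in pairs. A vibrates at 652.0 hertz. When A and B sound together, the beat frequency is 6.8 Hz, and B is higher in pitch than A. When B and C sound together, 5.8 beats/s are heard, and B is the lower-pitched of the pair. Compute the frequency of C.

664.6 Hz

B is above A, so f_B = 652.0 + 6.8 = 658.8 Hz.
C is above B, so f_C = 658.8 + 5.8 = 664.6 Hz.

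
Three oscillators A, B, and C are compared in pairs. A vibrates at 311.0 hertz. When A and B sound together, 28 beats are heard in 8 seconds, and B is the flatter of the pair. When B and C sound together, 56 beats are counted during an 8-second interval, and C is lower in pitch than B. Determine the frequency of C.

A–B: Beat frequency = 28/8 = 3.5 Hz.
B is below A, so f_B = 311.0 − 3.5 = 307.5 Hz.
B–C: Beat frequency = 56/8 = 7 Hz.
C is below B, so f_C = 307.5 − 7 = 300.5 Hz.

300.5 Hz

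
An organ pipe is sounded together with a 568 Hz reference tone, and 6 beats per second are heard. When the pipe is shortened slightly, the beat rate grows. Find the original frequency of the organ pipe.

574 Hz

|f − 568| = 6, so the organ pipe was at either 562 Hz or 574 Hz.
A shorter pipe has a higher fundamental; the adjustment raises the organ pipe's frequency.
The beat rate rose, so the adjustment moved the organ pipe further from 568 Hz — it was already above the reference.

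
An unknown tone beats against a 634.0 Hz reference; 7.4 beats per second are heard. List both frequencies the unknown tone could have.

|f − 634.0| = 7.4, so f = 634.0 ± 7.4.

626.6 Hz or 641.4 Hz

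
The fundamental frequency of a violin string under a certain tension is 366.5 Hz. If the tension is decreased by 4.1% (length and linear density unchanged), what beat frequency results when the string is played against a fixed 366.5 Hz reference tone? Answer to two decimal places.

7.59 Hz

For a string, f ∝ √T, so the new frequency is 366.5·√0.959 = 358.9081 Hz.
f_beat = |358.9081 − 366.5| = 7.59 Hz.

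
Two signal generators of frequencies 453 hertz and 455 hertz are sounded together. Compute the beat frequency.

2 Hz

Beats arise from superposition of two nearby frequencies; the beat rate is |f₁ − f₂|.
|453 − 455| = 2 Hz.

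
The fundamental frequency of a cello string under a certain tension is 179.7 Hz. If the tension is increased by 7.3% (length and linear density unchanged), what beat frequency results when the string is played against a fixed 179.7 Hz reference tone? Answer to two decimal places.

6.44 Hz

For a string, f ∝ √T, so the new frequency is 179.7·√1.073 = 186.1435 Hz.
f_beat = |186.1435 − 179.7| = 6.44 Hz.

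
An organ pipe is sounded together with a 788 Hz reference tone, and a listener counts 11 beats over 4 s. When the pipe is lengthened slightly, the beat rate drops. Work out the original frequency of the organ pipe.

790.75 Hz

Beat frequency = 11/4 = 2.75 Hz.
|f − 788| = 2.75, so the organ pipe was at either 785.25 Hz or 790.75 Hz.
A longer pipe has a lower fundamental; the adjustment lowers the organ pipe's frequency.
The beat rate fell, so the adjustment moved the organ pipe toward 788 Hz — it must have started above the reference.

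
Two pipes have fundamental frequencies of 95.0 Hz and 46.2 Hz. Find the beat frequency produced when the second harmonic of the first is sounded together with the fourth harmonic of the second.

5.2 Hz

Second harmonic of the first: 2·95.0 = 190.0 Hz.
Fourth harmonic of the second: 4·46.2 = 184.8 Hz.
f_beat = |190.0 − 184.8| = 5.2 Hz.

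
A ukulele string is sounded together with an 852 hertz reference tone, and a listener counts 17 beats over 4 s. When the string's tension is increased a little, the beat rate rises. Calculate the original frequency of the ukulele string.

856.25 Hz

Beat frequency = 17/4 = 4.25 Hz.
|f − 852| = 4.25, so the ukulele string was at either 847.75 Hz or 856.25 Hz.
Higher tension means higher frequency; the adjustment raises the ukulele string's frequency.
The beat rate rose, so the adjustment moved the ukulele string further from 852 Hz — it was already above the reference.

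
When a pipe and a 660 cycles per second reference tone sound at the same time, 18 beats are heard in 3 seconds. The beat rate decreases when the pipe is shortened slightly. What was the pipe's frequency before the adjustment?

Beat frequency = 18/3 = 6 Hz.
|f − 660| = 6, so the pipe was at either 654 Hz or 666 Hz.
A shorter pipe has a higher fundamental; the adjustment raises the pipe's frequency.
The beat rate fell, so the adjustment moved the pipe toward 660 Hz — it must have started below the reference.

654 Hz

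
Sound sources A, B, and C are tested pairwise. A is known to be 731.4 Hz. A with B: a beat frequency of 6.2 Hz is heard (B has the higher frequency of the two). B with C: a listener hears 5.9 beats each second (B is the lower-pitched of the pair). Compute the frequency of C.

743.5 Hz

B is above A, so f_B = 731.4 + 6.2 = 737.6 Hz.
C is above B, so f_C = 737.6 + 5.9 = 743.5 Hz.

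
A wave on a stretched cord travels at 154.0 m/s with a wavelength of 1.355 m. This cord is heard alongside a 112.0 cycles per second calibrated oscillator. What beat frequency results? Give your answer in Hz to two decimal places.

1.65 Hz

Source frequency f = v/λ = 154.0/1.355 = 113.6531 Hz.
f_beat = |113.6531 − 112.0| = 1.65 Hz.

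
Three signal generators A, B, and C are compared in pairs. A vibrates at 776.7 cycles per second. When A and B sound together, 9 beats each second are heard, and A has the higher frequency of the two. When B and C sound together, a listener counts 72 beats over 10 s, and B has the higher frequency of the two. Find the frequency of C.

B is below A, so f_B = 776.7 − 9 = 767.7 Hz.
B–C: Beat frequency = 72/10 = 7.2 Hz.
C is below B, so f_C = 767.7 − 7.2 = 760.5 Hz.

760.5 Hz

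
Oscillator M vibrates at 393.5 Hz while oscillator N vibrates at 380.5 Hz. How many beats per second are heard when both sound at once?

The beat frequency equals the magnitude of the frequency difference.
|393.5 − 380.5| = 13 Hz.

13 Hz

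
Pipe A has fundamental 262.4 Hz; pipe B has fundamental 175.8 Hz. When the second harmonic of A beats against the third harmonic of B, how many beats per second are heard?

2.6 Hz

Second harmonic of the first: 2·262.4 = 524.8 Hz.
Third harmonic of the second: 3·175.8 = 527.4 Hz.
f_beat = |524.8 − 527.4| = 2.6 Hz.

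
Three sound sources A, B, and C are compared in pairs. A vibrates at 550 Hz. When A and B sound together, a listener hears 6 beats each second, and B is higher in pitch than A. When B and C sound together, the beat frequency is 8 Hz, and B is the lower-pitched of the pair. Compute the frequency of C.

B is above A, so f_B = 550 + 6 = 556 Hz.
C is above B, so f_C = 556 + 8 = 564 Hz.

564 Hz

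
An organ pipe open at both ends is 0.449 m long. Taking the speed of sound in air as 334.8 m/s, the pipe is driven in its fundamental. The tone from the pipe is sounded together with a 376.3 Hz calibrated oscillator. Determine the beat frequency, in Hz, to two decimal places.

3.47 Hz

Open pipe: f_n = n·v/(2L) = 1·334.8/(2·0.449) = 372.8285 Hz.
f_beat = |372.8285 − 376.3| = 3.47 Hz.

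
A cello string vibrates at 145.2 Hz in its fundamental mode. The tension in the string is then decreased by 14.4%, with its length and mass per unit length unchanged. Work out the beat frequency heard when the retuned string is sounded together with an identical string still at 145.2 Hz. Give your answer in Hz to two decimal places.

For a string, f ∝ √T, so the new frequency is 145.2·√0.856 = 134.3394 Hz.
f_beat = |134.3394 − 145.2| = 10.86 Hz.

10.86 Hz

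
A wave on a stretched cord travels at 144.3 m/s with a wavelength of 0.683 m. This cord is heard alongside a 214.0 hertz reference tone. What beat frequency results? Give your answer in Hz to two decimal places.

2.73 Hz

Source frequency f = v/λ = 144.3/0.683 = 211.2738 Hz.
f_beat = |211.2738 − 214.0| = 2.73 Hz.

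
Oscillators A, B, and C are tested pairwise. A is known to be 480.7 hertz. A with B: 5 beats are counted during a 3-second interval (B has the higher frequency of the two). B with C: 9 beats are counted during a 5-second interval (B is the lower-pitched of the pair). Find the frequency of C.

A–B: Beat frequency = 5/3 = 1.6667 Hz.
B is above A, so f_B = 480.7 + 1.6667 = 482.3667 Hz.
B–C: Beat frequency = 9/5 = 1.8 Hz.
C is above B, so f_C = 482.3667 + 1.8 = 484.1667 Hz.

484.1667 Hz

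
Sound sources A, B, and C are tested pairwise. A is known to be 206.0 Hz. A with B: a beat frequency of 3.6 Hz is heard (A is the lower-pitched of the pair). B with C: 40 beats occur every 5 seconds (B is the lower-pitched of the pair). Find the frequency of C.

217.6 Hz

B is above A, so f_B = 206.0 + 3.6 = 209.6 Hz.
B–C: Beat frequency = 40/5 = 8 Hz.
C is above B, so f_C = 209.6 + 8 = 217.6 Hz.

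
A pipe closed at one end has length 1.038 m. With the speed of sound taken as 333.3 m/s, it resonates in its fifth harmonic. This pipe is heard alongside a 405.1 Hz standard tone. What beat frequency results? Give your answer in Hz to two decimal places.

Closed pipe (odd harmonics): f_n = n·v/(4L) = 5·333.3/(4·1.038) = 401.3728 Hz.
f_beat = |401.3728 − 405.1| = 3.73 Hz.

3.73 Hz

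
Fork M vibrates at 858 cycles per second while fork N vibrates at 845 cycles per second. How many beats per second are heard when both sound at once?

Beats arise from superposition of two nearby frequencies; the beat rate is |f₁ − f₂|.
|858 − 845| = 13 Hz.

13 Hz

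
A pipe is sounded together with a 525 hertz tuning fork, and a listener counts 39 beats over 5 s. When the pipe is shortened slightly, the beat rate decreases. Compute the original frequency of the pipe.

517.2 Hz

Beat frequency = 39/5 = 7.8 Hz.
|f − 525| = 7.8, so the pipe was at either 517.2 Hz or 532.8 Hz.
A shorter pipe has a higher fundamental; the adjustment raises the pipe's frequency.
The beat rate fell, so the adjustment moved the pipe toward 525 Hz — it must have started below the reference.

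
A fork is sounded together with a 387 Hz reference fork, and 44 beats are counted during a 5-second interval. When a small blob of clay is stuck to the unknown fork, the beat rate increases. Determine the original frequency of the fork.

Beat frequency = 44/5 = 8.8 Hz.
|f − 387| = 8.8, so the fork was at either 378.2 Hz or 395.8 Hz.
Adding mass to a fork lowers its frequency; the adjustment lowers the fork's frequency.
The beat rate rose, so the adjustment moved the fork further from 387 Hz — it was already below the reference.

378.2 Hz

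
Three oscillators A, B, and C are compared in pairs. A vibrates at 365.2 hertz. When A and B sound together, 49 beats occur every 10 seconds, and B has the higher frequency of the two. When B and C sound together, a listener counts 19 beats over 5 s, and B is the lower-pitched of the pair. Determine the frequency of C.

A–B: Beat frequency = 49/10 = 4.9 Hz.
B is above A, so f_B = 365.2 + 4.9 = 370.1 Hz.
B–C: Beat frequency = 19/5 = 3.8 Hz.
C is above B, so f_C = 370.1 + 3.8 = 373.9 Hz.

373.9 Hz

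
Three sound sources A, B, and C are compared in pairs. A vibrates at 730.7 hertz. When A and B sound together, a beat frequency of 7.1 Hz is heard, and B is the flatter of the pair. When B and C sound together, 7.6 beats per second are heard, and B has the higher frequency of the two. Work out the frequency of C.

716 Hz

B is below A, so f_B = 730.7 − 7.1 = 723.6 Hz.
C is below B, so f_C = 723.6 − 7.6 = 716 Hz.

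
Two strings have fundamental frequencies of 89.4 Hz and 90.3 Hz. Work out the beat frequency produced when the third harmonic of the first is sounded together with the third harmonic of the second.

2.7 Hz

Third harmonic of the first: 3·89.4 = 268.2 Hz.
Third harmonic of the second: 3·90.3 = 270.9 Hz.
f_beat = |268.2 − 270.9| = 2.7 Hz.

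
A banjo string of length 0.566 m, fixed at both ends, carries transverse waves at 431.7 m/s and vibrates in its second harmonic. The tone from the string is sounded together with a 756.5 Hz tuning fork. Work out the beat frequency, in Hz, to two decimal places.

For a string fixed at both ends, f_n = n·v/(2L) = 2·431.7/(2·0.566) = 762.7208 Hz.
f_beat = |762.7208 − 756.5| = 6.22 Hz.

6.22 Hz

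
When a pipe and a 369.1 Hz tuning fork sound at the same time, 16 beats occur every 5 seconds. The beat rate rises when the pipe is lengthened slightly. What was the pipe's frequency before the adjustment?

365.9 Hz

Beat frequency = 16/5 = 3.2 Hz.
|f − 369.1| = 3.2, so the pipe was at either 365.9 Hz or 372.3 Hz.
A longer pipe has a lower fundamental; the adjustment lowers the pipe's frequency.
The beat rate rose, so the adjustment moved the pipe further from 369.1 Hz — it was already below the reference.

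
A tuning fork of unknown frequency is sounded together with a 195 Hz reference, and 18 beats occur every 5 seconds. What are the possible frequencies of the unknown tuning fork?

191.4 Hz or 198.6 Hz

Beat frequency = 18/5 = 3.6 Hz.
|f − 195| = 3.6, so f = 195 ± 3.6.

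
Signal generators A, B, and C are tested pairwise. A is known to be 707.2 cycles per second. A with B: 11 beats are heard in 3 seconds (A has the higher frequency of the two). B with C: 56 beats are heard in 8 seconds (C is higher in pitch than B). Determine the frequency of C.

710.5333 Hz

A–B: Beat frequency = 11/3 = 3.6667 Hz.
B is below A, so f_B = 707.2 − 3.6667 = 703.5333 Hz.
B–C: Beat frequency = 56/8 = 7 Hz.
C is above B, so f_C = 703.5333 + 7 = 710.5333 Hz.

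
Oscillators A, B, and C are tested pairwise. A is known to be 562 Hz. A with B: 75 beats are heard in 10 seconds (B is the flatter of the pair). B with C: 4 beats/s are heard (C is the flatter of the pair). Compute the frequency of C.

A–B: Beat frequency = 75/10 = 7.5 Hz.
B is below A, so f_B = 562 − 7.5 = 554.5 Hz.
C is below B, so f_C = 554.5 − 4 = 550.5 Hz.

550.5 Hz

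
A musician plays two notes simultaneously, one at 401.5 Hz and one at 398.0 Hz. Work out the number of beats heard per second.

3.5 Hz

The beat frequency equals the magnitude of the frequency difference.
|401.5 − 398.0| = 3.5 Hz.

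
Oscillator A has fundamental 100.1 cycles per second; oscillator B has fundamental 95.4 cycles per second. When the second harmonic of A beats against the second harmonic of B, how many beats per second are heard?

Second harmonic of the first: 2·100.1 = 200.2 Hz.
Second harmonic of the second: 2·95.4 = 190.8 Hz.
f_beat = |200.2 − 190.8| = 9.4 Hz.

9.4 Hz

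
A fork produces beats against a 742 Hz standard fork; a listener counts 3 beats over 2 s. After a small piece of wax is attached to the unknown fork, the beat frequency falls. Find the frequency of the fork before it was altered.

Beat frequency = 3/2 = 1.5 Hz.
|f − 742| = 1.5, so the fork was at either 740.5 Hz or 743.5 Hz.
Loading a fork with wax lowers its frequency; the adjustment lowers the fork's frequency.
The beat rate fell, so the adjustment moved the fork toward 742 Hz — it must have started above the reference.

743.5 Hz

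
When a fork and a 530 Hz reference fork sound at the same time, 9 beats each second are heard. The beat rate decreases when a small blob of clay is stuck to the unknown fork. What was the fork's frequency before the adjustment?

|f − 530| = 9, so the fork was at either 521 Hz or 539 Hz.
Adding mass to a fork lowers its frequency; the adjustment lowers the fork's frequency.
The beat rate fell, so the adjustment moved the fork toward 530 Hz — it must have started above the reference.

539 Hz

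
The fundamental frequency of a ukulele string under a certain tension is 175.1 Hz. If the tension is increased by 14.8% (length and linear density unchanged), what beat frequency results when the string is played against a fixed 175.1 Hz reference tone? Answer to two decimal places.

12.51 Hz

For a string, f ∝ √T, so the new frequency is 175.1·√1.148 = 187.6105 Hz.
f_beat = |187.6105 − 175.1| = 12.51 Hz.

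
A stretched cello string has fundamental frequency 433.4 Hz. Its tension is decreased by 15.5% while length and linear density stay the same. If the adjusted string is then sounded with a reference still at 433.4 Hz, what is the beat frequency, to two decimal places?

35.00 Hz

For a string, f ∝ √T, so the new frequency is 433.4·√0.845 = 398.3981 Hz.
f_beat = |398.3981 − 433.4| = 35.00 Hz.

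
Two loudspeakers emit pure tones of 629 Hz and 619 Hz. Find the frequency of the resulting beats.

10 Hz

Beats arise from superposition of two nearby frequencies; the beat rate is |f₁ − f₂|.
|629 − 619| = 10 Hz.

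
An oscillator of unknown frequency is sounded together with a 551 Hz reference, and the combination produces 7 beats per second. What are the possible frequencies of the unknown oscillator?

544 Hz or 558 Hz

|f − 551| = 7, so f = 551 ± 7.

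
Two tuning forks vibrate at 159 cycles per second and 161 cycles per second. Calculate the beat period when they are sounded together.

0.500 s

f_beat = |159 − 161| = 2 Hz.
Beat period T = 1 / f_beat = 1 / 2 s.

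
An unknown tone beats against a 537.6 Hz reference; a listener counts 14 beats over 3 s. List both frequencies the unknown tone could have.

532.9333 Hz or 542.2667 Hz

Beat frequency = 14/3 = 4.6667 Hz.
|f − 537.6| = 4.6667, so f = 537.6 ± 4.6667.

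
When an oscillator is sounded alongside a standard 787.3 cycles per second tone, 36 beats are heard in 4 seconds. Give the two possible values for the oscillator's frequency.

778.3 Hz or 796.3 Hz

Beat frequency = 36/4 = 9 Hz.
|f − 787.3| = 9, so f = 787.3 ± 9.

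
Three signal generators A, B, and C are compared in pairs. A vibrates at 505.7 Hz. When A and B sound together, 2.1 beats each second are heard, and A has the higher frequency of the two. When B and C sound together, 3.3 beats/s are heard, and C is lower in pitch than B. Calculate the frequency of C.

500.3 Hz

B is below A, so f_B = 505.7 − 2.1 = 503.6 Hz.
C is below B, so f_C = 503.6 − 3.3 = 500.3 Hz.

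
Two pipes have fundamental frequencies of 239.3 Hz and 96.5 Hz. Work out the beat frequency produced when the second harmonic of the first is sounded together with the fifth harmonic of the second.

Second harmonic of the first: 2·239.3 = 478.6 Hz.
Fifth harmonic of the second: 5·96.5 = 482.5 Hz.
f_beat = |478.6 − 482.5| = 3.9 Hz.

3.9 Hz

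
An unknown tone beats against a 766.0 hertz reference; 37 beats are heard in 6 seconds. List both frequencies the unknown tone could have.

Beat frequency = 37/6 = 6.1667 Hz.
|f − 766.0| = 6.1667, so f = 766.0 ± 6.1667.

759.8333 Hz or 772.1667 Hz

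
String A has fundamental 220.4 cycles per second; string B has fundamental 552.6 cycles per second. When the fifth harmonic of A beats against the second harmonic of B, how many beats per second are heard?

3.2 Hz

Fifth harmonic of the first: 5·220.4 = 1102.0 Hz.
Second harmonic of the second: 2·552.6 = 1105.2 Hz.
f_beat = |1102.0 − 1105.2| = 3.2 Hz.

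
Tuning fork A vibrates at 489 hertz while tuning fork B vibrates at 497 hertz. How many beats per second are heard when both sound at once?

The beat frequency equals the magnitude of the frequency difference.
|489 − 497| = 8 Hz.

8 Hz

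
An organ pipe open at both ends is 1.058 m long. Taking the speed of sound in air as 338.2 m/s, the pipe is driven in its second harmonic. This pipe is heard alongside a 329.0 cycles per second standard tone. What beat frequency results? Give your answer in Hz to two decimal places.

9.34 Hz

Open pipe: f_n = n·v/(2L) = 2·338.2/(2·1.058) = 319.6597 Hz.
f_beat = |319.6597 − 329.0| = 9.34 Hz.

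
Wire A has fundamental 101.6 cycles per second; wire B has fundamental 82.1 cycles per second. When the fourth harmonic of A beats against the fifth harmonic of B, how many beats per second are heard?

Fourth harmonic of the first: 4·101.6 = 406.4 Hz.
Fifth harmonic of the second: 5·82.1 = 410.5 Hz.
f_beat = |406.4 − 410.5| = 4.1 Hz.

4.1 Hz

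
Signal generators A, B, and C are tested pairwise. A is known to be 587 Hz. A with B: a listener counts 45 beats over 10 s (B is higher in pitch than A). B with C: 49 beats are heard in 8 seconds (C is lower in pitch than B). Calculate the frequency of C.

585.375 Hz

A–B: Beat frequency = 45/10 = 4.5 Hz.
B is above A, so f_B = 587 + 4.5 = 591.5 Hz.
B–C: Beat frequency = 49/8 = 6.125 Hz.
C is below B, so f_C = 591.5 − 6.125 = 585.375 Hz.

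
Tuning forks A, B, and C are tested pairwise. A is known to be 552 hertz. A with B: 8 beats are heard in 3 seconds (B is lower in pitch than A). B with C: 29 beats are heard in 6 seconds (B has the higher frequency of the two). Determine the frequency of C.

544.5 Hz

A–B: Beat frequency = 8/3 = 2.6667 Hz.
B is below A, so f_B = 552 − 2.6667 = 549.3333 Hz.
B–C: Beat frequency = 29/6 = 4.8333 Hz.
C is below B, so f_C = 549.3333 − 4.8333 = 544.5 Hz.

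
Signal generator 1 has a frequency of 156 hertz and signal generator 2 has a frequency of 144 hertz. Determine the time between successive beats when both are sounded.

0.083 s

f_beat = |156 − 144| = 12 Hz.
Beat period T = 1 / f_beat = 1 / 12 s.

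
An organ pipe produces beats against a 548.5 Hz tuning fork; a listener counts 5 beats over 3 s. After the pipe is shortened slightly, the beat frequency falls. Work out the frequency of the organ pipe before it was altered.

Beat frequency = 5/3 = 1.6667 Hz.
|f − 548.5| = 1.6667, so the organ pipe was at either 546.8333 Hz or 550.1667 Hz.
A shorter pipe has a higher fundamental; the adjustment raises the organ pipe's frequency.
The beat rate fell, so the adjustment moved the organ pipe toward 548.5 Hz — it must have started below the reference.

546.8333 Hz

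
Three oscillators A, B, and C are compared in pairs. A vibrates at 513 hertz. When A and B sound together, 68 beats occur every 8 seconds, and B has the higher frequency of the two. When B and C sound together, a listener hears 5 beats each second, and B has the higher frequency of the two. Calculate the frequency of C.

A–B: Beat frequency = 68/8 = 8.5 Hz.
B is above A, so f_B = 513 + 8.5 = 521.5 Hz.
C is below B, so f_C = 521.5 − 5 = 516.5 Hz.

516.5 Hz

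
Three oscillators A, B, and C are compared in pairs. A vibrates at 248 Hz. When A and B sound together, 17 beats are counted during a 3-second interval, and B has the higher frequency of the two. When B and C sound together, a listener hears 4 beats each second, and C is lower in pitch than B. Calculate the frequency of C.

A–B: Beat frequency = 17/3 = 5.6667 Hz.
B is above A, so f_B = 248 + 5.6667 = 253.6667 Hz.
C is below B, so f_C = 253.6667 − 4 = 249.6667 Hz.

249.6667 Hz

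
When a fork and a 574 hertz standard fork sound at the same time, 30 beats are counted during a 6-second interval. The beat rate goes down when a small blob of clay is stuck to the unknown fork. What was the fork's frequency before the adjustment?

Beat frequency = 30/6 = 5 Hz.
|f − 574| = 5, so the fork was at either 569 Hz or 579 Hz.
Adding mass to a fork lowers its frequency; the adjustment lowers the fork's frequency.
The beat rate fell, so the adjustment moved the fork toward 574 Hz — it must have started above the reference.

579 Hz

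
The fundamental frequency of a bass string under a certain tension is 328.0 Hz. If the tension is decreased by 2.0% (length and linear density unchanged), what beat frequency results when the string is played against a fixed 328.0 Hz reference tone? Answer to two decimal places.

3.30 Hz

For a string, f ∝ √T, so the new frequency is 328.0·√0.980 = 324.7034 Hz.
f_beat = |324.7034 − 328.0| = 3.30 Hz.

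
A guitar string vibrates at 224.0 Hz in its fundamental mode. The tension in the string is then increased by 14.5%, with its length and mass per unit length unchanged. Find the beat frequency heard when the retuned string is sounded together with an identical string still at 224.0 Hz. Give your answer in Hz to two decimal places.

15.69 Hz

For a string, f ∝ √T, so the new frequency is 224.0·√1.145 = 239.6905 Hz.
f_beat = |239.6905 − 224.0| = 15.69 Hz.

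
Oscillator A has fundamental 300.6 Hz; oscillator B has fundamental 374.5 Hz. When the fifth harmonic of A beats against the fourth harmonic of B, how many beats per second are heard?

Fifth harmonic of the first: 5·300.6 = 1503.0 Hz.
Fourth harmonic of the second: 4·374.5 = 1498.0 Hz.
f_beat = |1503.0 − 1498.0| = 5.0 Hz.

5.0 Hz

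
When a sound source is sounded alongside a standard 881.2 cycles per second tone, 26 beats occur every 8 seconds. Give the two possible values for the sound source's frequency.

877.95 Hz or 884.45 Hz

Beat frequency = 26/8 = 3.25 Hz.
|f − 881.2| = 3.25, so f = 881.2 ± 3.25.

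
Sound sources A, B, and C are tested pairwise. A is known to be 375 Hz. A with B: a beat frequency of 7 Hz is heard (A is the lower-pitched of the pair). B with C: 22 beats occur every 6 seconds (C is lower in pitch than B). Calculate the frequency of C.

B is above A, so f_B = 375 + 7 = 382 Hz.
B–C: Beat frequency = 22/6 = 3.6667 Hz.
C is below B, so f_C = 382 − 3.6667 = 378.3333 Hz.

378.3333 Hz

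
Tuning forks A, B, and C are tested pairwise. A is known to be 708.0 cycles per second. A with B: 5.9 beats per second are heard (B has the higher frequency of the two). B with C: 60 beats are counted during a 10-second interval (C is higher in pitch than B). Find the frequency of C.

719.9 Hz

B is above A, so f_B = 708.0 + 5.9 = 713.9 Hz.
B–C: Beat frequency = 60/10 = 6 Hz.
C is above B, so f_C = 713.9 + 6 = 719.9 Hz.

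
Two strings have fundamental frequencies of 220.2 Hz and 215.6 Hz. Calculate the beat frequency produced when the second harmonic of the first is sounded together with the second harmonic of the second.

9.2 Hz

Second harmonic of the first: 2·220.2 = 440.4 Hz.
Second harmonic of the second: 2·215.6 = 431.2 Hz.
f_beat = |440.4 − 431.2| = 9.2 Hz.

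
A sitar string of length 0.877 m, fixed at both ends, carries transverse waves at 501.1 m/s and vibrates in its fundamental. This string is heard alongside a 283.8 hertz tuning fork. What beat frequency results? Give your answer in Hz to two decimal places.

1.89 Hz

For a string fixed at both ends, f_n = n·v/(2L) = 1·501.1/(2·0.877) = 285.6899 Hz.
f_beat = |285.6899 − 283.8| = 1.89 Hz.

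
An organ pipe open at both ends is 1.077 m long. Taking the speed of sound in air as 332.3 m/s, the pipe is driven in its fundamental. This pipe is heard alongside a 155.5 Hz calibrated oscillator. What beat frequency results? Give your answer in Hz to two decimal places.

Open pipe: f_n = n·v/(2L) = 1·332.3/(2·1.077) = 154.2711 Hz.
f_beat = |154.2711 − 155.5| = 1.23 Hz.

1.23 Hz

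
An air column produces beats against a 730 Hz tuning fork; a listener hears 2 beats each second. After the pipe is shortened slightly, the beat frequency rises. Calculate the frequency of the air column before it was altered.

732 Hz

|f − 730| = 2, so the air column was at either 728 Hz or 732 Hz.
A shorter pipe has a higher fundamental; the adjustment raises the air column's frequency.
The beat rate rose, so the adjustment moved the air column further from 730 Hz — it was already above the reference.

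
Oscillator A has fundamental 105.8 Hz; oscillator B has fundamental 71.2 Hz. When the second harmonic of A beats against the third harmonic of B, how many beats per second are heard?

Second harmonic of the first: 2·105.8 = 211.6 Hz.
Third harmonic of the second: 3·71.2 = 213.6 Hz.
f_beat = |211.6 − 213.6| = 2.0 Hz.

2.0 Hz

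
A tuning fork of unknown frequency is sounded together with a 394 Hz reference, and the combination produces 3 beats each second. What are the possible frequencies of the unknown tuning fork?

|f − 394| = 3, so f = 394 ± 3.

391 Hz or 397 Hz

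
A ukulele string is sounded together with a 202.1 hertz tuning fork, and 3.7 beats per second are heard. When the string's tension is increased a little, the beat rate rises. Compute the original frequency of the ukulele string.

|f − 202.1| = 3.7, so the ukulele string was at either 198.4 Hz or 205.8 Hz.
Higher tension means higher frequency; the adjustment raises the ukulele string's frequency.
The beat rate rose, so the adjustment moved the ukulele string further from 202.1 Hz — it was already above the reference.

205.8 Hz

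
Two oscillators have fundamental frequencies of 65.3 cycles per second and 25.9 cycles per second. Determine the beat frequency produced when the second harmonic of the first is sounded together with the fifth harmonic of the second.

1.1 Hz

Second harmonic of the first: 2·65.3 = 130.6 Hz.
Fifth harmonic of the second: 5·25.9 = 129.5 Hz.
f_beat = |130.6 − 129.5| = 1.1 Hz.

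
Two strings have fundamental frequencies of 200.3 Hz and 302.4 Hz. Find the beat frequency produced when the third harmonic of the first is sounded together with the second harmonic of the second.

3.9 Hz

Third harmonic of the first: 3·200.3 = 600.9 Hz.
Second harmonic of the second: 2·302.4 = 604.8 Hz.
f_beat = |600.9 − 604.8| = 3.9 Hz.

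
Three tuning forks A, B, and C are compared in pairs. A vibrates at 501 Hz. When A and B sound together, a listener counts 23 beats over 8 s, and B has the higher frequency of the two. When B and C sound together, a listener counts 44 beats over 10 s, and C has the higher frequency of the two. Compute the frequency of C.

508.275 Hz

A–B: Beat frequency = 23/8 = 2.875 Hz.
B is above A, so f_B = 501 + 2.875 = 503.875 Hz.
B–C: Beat frequency = 44/10 = 4.4 Hz.
C is above B, so f_C = 503.875 + 4.4 = 508.275 Hz.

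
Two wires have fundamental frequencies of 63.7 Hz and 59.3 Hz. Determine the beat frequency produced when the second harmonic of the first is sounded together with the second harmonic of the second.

Second harmonic of the first: 2·63.7 = 127.4 Hz.
Second harmonic of the second: 2·59.3 = 118.6 Hz.
f_beat = |127.4 − 118.6| = 8.8 Hz.

8.8 Hz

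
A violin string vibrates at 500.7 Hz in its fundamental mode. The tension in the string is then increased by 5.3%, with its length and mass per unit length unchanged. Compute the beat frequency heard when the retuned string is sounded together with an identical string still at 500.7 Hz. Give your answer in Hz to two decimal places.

For a string, f ∝ √T, so the new frequency is 500.7·√1.053 = 513.7973 Hz.
f_beat = |513.7973 − 500.7| = 13.10 Hz.

13.10 Hz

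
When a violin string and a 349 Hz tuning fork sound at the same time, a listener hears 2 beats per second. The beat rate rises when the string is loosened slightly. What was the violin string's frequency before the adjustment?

347 Hz

|f − 349| = 2, so the violin string was at either 347 Hz or 351 Hz.
Reducing tension lowers a string's frequency; the adjustment lowers the violin string's frequency.
The beat rate rose, so the adjustment moved the violin string further from 349 Hz — it was already below the reference.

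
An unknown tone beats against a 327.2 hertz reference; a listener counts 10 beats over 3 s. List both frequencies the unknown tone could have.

Beat frequency = 10/3 = 3.3333 Hz.
|f − 327.2| = 3.3333, so f = 327.2 ± 3.3333.

323.8667 Hz or 330.5333 Hz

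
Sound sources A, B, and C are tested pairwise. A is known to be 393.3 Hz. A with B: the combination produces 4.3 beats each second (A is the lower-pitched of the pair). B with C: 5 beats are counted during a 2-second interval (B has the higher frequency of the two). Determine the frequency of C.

395.1 Hz

B is above A, so f_B = 393.3 + 4.3 = 397.6 Hz.
B–C: Beat frequency = 5/2 = 2.5 Hz.
C is below B, so f_C = 397.6 − 2.5 = 395.1 Hz.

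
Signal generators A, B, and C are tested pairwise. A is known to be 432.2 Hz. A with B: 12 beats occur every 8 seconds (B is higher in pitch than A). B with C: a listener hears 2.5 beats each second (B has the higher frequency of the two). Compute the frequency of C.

431.2 Hz

A–B: Beat frequency = 12/8 = 1.5 Hz.
B is above A, so f_B = 432.2 + 1.5 = 433.7 Hz.
C is below B, so f_C = 433.7 − 2.5 = 431.2 Hz.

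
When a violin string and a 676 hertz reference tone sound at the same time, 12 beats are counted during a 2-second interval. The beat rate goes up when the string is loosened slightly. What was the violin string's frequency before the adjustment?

670 Hz

Beat frequency = 12/2 = 6 Hz.
|f − 676| = 6, so the violin string was at either 670 Hz or 682 Hz.
Reducing tension lowers a string's frequency; the adjustment lowers the violin string's frequency.
The beat rate rose, so the adjustment moved the violin string further from 676 Hz — it was already below the reference.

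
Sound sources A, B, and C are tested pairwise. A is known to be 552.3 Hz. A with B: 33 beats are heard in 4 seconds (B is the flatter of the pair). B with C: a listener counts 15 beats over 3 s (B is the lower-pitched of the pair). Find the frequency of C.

A–B: Beat frequency = 33/4 = 8.25 Hz.
B is below A, so f_B = 552.3 − 8.25 = 544.05 Hz.
B–C: Beat frequency = 15/3 = 5 Hz.
C is above B, so f_C = 544.05 + 5 = 549.05 Hz.

549.05 Hz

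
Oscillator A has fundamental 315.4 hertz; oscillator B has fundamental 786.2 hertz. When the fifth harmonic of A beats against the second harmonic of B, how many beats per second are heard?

4.6 Hz

Fifth harmonic of the first: 5·315.4 = 1577.0 Hz.
Second harmonic of the second: 2·786.2 = 1572.4 Hz.
f_beat = |1577.0 − 1572.4| = 4.6 Hz.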